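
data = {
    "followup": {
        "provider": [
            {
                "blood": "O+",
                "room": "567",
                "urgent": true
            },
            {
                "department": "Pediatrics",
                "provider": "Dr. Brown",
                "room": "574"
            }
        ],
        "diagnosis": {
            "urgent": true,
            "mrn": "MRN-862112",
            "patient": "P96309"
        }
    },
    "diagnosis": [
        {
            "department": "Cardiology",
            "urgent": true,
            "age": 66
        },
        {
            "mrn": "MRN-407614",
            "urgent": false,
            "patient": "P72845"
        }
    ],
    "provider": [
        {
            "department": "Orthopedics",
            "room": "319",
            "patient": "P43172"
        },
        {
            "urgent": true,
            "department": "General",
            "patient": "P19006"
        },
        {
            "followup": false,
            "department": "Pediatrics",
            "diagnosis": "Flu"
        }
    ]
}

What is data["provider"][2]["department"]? "Pediatrics"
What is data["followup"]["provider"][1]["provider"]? "Dr. Brown"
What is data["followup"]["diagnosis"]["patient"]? "P96309"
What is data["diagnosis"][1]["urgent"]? False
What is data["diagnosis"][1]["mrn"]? "MRN-407614"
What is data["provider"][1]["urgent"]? True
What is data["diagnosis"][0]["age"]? 66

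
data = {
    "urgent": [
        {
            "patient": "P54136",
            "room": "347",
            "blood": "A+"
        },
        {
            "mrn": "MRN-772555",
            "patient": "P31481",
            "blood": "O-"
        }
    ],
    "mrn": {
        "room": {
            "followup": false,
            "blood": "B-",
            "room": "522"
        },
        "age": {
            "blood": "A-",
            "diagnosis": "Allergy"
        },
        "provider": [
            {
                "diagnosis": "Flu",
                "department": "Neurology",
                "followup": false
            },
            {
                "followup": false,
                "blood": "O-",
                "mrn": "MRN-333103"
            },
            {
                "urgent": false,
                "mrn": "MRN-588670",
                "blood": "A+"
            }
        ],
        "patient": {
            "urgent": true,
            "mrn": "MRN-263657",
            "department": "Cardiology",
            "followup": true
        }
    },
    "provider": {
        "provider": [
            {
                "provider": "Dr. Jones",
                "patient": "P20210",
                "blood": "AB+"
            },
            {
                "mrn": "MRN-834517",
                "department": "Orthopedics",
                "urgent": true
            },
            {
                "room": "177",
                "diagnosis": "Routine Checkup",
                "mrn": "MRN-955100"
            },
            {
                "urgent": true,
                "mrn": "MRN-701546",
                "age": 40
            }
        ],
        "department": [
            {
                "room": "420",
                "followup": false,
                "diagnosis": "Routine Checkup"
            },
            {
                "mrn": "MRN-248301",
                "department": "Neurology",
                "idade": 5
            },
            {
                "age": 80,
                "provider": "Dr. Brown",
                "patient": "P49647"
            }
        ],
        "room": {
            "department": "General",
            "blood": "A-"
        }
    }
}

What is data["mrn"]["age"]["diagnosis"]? "Allergy"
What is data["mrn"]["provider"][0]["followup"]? False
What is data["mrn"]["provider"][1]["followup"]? False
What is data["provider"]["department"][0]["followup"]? False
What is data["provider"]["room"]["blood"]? "A-"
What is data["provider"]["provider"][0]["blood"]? "AB+"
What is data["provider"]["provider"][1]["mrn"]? "MRN-834517"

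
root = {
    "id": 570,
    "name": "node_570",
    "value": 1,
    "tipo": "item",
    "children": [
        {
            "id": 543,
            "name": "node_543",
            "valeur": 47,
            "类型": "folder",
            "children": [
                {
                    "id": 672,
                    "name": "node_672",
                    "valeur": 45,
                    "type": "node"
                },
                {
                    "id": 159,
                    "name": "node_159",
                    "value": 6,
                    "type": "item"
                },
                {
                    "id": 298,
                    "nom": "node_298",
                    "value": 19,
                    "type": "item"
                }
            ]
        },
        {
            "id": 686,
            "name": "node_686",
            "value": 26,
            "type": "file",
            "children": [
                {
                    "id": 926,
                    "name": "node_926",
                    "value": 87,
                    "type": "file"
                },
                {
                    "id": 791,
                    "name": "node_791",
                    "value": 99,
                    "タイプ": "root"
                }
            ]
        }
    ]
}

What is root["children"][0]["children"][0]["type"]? "node"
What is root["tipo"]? "item"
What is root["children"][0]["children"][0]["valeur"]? 45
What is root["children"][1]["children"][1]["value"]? 99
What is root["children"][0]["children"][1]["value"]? 6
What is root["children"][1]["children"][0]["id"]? 926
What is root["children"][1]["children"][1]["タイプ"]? "root"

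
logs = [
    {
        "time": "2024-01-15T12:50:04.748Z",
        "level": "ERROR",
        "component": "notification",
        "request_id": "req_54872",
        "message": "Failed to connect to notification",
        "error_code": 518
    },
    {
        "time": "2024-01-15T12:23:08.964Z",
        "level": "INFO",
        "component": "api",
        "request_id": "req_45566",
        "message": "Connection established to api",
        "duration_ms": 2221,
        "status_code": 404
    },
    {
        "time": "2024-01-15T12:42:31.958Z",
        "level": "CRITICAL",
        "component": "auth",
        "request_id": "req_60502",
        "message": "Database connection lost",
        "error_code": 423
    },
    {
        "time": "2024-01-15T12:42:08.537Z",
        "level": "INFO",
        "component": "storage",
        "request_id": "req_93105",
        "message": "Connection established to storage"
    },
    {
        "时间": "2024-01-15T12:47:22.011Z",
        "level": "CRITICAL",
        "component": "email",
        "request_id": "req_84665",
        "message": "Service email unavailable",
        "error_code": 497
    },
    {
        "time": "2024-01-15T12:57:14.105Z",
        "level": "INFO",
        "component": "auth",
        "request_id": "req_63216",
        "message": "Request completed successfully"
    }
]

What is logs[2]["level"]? "CRITICAL"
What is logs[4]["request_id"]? "req_84665"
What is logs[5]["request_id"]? "req_63216"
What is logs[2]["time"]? "2024-01-15T12:42:31.958Z"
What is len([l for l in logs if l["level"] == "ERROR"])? 1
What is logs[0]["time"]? "2024-01-15T12:50:04.748Z"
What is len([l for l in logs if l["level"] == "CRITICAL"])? 2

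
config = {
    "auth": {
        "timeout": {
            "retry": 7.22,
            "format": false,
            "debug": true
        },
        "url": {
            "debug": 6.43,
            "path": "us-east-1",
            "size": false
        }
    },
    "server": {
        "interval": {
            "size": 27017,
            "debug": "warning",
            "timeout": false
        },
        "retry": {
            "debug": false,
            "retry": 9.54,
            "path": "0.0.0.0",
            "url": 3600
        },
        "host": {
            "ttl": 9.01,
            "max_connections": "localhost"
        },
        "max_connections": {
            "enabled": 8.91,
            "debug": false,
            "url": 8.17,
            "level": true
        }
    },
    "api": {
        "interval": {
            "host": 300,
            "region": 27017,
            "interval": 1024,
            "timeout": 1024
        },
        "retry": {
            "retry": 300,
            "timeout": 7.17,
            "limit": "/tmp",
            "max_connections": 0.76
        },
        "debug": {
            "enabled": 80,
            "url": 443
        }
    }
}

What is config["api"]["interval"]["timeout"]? 1024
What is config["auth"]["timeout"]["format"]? False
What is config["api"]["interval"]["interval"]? 1024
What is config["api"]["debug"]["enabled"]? 80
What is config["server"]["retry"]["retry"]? 9.54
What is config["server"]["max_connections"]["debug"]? False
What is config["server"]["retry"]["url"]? 3600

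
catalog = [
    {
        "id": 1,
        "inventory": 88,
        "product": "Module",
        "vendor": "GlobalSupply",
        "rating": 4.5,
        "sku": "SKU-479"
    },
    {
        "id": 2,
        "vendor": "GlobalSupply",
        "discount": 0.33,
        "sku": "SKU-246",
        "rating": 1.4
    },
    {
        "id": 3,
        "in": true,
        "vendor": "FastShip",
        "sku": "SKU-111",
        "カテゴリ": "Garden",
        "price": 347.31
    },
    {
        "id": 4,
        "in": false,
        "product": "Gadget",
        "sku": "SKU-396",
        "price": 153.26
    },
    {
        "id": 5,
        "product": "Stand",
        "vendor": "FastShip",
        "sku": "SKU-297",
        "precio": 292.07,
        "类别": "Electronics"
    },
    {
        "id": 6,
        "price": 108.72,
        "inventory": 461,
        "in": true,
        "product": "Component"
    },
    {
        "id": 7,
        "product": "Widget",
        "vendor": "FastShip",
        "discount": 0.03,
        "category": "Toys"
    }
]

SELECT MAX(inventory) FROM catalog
461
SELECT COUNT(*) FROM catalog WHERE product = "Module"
1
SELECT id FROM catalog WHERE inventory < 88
[]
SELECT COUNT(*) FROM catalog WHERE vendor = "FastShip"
3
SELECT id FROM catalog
[1, 2, 3, 4, 5, 6, 7]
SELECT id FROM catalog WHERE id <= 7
[1, 2, 3, 4, 5, 6, 7]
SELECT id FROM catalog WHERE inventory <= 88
[1]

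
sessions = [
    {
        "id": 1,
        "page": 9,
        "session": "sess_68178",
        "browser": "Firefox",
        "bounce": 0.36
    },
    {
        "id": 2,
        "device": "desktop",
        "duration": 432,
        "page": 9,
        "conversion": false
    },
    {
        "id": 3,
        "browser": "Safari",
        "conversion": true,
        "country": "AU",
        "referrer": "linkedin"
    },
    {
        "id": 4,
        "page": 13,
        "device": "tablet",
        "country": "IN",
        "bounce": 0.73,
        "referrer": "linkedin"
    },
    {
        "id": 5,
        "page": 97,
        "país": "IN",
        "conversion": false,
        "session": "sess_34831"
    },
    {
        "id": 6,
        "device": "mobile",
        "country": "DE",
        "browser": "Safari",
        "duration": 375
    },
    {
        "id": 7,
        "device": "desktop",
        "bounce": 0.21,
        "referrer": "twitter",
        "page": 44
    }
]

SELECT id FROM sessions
[1, 2, 3, 4, 5, 6, 7]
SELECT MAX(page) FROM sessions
97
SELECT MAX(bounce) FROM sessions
0.73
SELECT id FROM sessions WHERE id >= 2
[2, 3, 4, 5, 6, 7]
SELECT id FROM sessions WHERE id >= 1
[1, 2, 3, 4, 5, 6, 7]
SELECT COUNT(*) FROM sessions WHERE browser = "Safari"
2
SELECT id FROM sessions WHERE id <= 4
[1, 2, 3, 4]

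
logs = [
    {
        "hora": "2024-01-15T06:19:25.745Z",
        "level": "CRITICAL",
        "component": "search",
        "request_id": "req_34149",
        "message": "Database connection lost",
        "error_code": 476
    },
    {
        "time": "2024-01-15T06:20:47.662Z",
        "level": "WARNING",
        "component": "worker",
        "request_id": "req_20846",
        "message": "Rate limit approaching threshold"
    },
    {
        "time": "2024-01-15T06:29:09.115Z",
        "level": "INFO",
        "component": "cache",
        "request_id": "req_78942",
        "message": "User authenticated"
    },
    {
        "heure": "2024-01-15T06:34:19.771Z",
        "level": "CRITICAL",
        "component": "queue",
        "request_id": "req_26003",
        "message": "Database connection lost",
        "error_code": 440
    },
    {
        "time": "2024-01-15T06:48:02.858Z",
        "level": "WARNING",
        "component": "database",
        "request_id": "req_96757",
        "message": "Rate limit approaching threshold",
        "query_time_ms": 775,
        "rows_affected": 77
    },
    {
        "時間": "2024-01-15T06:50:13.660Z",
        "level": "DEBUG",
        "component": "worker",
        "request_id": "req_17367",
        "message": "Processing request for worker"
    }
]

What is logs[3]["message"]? "Database connection lost"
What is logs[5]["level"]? "DEBUG"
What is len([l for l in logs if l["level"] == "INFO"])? 1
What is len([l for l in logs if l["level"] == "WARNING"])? 2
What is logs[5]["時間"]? "2024-01-15T06:50:13.660Z"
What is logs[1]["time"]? "2024-01-15T06:20:47.662Z"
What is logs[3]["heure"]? "2024-01-15T06:34:19.771Z"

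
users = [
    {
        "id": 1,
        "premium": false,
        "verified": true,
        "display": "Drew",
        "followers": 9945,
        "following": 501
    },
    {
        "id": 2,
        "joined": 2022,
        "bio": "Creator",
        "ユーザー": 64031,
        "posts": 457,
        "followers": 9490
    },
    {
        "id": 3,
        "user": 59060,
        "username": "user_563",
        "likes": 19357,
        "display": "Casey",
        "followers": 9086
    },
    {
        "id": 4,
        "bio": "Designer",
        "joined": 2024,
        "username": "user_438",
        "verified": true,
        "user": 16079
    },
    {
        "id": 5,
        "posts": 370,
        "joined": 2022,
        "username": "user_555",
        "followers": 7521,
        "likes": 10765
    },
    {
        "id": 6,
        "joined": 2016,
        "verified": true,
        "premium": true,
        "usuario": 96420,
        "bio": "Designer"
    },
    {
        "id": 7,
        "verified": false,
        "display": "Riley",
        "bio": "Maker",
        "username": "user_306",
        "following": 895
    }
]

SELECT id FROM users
[1, 2, 3, 4, 5, 6, 7]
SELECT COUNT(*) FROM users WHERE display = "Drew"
1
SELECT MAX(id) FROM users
7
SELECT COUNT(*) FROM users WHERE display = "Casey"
1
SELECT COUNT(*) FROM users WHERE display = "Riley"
1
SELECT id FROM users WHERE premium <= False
[1]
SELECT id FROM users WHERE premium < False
[]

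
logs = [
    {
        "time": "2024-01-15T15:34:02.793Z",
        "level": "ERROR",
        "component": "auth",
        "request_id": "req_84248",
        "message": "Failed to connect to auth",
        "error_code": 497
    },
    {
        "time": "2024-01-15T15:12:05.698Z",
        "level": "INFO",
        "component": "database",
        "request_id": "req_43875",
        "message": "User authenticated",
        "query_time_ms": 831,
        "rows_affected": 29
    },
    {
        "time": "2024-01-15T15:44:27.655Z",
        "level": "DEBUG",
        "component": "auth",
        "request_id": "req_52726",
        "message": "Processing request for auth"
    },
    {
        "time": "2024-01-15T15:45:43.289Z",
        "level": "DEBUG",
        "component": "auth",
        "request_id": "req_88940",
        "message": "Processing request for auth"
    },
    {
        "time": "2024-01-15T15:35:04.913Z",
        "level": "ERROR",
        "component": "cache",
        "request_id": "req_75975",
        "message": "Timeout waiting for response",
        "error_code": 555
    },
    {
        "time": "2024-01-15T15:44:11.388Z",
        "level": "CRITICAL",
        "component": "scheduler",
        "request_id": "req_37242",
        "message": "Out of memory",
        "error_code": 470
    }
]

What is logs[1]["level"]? "INFO"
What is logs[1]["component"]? "database"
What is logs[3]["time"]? "2024-01-15T15:45:43.289Z"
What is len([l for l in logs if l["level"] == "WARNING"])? 0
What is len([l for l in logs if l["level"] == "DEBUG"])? 2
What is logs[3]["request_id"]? "req_88940"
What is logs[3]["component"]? "auth"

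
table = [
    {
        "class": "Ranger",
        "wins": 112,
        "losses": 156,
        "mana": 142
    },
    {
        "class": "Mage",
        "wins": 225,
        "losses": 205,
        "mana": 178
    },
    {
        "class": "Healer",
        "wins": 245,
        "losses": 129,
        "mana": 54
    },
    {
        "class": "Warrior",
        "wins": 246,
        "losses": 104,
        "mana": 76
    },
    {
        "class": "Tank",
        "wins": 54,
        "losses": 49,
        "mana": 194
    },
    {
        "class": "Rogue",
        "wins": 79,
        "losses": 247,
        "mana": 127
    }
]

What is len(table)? 6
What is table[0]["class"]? "Ranger"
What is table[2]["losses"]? 129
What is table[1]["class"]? "Mage"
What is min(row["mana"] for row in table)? 54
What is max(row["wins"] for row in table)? 246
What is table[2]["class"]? "Healer"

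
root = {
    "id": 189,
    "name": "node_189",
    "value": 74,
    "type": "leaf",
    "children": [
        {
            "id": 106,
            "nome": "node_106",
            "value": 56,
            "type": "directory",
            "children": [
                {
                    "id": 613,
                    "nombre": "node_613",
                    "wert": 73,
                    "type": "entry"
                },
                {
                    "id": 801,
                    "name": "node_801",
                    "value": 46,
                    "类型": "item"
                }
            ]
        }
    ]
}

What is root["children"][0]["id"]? 106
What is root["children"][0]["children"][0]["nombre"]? "node_613"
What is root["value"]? 74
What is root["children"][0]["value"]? 56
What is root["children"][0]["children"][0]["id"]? 613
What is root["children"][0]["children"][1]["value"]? 46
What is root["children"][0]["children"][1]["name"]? "node_801"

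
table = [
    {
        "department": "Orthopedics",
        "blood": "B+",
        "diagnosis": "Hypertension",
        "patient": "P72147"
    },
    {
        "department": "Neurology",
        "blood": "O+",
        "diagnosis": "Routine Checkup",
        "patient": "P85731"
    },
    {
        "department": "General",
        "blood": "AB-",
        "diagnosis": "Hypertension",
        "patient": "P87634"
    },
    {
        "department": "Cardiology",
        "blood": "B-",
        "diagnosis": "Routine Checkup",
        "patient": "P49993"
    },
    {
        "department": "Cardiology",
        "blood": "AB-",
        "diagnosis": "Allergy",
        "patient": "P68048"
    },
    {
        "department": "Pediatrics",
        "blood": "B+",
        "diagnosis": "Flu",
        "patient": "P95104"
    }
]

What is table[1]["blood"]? "O+"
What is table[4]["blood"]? "AB-"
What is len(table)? 6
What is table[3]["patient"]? "P49993"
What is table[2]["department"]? "General"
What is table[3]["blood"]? "B-"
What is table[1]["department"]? "Neurology"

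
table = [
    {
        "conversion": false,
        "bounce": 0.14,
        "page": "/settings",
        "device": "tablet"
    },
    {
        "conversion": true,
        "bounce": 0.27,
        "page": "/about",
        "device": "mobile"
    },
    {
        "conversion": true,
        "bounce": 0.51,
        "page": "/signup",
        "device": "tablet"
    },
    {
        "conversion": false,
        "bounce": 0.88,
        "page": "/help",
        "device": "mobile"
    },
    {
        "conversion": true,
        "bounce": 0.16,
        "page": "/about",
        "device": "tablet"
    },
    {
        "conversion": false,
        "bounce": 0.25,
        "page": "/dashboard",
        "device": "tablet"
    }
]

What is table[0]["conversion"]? False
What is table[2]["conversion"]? True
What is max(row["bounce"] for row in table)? 0.88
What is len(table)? 6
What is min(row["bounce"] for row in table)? 0.14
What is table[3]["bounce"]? 0.88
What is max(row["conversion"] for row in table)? True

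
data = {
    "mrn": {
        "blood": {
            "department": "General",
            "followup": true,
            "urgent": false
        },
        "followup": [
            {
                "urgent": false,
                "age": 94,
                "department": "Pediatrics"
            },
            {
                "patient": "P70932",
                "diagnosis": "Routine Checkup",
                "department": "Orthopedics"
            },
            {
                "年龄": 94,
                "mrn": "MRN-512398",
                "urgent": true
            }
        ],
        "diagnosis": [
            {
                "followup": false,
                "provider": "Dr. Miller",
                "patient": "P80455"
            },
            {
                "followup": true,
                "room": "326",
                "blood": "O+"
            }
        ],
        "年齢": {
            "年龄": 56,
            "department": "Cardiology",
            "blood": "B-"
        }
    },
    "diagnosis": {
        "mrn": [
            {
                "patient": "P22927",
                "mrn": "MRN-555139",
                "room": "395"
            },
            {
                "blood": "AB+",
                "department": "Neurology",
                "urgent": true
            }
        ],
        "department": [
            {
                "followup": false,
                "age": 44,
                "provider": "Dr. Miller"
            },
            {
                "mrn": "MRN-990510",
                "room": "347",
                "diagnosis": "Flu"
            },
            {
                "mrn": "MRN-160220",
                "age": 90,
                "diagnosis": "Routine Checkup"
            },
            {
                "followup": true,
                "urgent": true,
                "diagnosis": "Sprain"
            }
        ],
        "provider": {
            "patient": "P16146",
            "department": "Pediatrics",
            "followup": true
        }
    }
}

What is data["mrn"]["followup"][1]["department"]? "Orthopedics"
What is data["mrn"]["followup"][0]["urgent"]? False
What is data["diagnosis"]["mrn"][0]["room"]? "395"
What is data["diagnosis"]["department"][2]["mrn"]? "MRN-160220"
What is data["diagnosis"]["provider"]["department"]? "Pediatrics"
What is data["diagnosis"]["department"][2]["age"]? 90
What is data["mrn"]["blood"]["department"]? "General"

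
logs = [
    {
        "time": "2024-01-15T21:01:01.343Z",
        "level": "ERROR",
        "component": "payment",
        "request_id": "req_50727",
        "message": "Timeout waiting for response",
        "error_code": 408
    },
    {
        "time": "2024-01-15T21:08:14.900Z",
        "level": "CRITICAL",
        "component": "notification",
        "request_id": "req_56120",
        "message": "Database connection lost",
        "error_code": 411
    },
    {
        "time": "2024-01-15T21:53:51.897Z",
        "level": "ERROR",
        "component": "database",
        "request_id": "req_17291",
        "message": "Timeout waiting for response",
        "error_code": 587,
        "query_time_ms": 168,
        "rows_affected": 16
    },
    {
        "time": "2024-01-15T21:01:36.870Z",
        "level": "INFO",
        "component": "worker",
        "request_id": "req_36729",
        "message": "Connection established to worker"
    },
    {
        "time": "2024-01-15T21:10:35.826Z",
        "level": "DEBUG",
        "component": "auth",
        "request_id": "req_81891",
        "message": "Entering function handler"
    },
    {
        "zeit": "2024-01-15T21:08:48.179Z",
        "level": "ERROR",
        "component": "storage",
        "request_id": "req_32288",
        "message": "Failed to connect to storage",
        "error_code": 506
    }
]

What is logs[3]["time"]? "2024-01-15T21:01:36.870Z"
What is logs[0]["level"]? "ERROR"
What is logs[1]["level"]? "CRITICAL"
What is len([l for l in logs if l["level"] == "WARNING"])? 0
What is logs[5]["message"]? "Failed to connect to storage"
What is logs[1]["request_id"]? "req_56120"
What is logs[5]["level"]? "ERROR"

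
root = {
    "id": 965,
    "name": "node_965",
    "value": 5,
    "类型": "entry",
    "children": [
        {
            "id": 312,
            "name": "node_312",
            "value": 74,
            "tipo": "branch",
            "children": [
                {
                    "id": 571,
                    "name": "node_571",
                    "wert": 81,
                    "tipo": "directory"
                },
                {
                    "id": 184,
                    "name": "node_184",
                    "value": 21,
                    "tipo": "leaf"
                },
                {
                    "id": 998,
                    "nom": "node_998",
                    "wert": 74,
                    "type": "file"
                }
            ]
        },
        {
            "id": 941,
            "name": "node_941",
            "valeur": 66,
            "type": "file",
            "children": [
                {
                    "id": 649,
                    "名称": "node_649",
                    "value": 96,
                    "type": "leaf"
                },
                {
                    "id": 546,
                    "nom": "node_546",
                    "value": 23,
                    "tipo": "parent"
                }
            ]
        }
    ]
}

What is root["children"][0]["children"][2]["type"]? "file"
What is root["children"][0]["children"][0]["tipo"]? "directory"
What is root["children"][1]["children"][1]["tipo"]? "parent"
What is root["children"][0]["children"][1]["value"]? 21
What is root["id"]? 965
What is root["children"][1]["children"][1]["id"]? 546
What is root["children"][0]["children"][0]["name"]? "node_571"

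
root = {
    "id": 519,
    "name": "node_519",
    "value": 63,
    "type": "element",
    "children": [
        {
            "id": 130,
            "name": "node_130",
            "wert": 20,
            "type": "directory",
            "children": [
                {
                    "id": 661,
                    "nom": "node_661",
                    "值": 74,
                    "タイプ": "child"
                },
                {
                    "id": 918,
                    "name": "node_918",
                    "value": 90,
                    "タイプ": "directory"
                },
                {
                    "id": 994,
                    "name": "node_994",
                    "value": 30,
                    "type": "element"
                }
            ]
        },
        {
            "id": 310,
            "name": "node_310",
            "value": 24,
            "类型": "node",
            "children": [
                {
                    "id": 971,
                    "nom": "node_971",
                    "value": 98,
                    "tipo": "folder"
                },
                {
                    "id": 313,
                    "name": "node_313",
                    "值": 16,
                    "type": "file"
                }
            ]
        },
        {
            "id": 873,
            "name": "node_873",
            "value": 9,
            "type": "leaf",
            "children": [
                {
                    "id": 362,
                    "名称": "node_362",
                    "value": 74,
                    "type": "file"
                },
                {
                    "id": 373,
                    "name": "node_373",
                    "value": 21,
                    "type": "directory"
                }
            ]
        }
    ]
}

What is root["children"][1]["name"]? "node_310"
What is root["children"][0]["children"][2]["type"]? "element"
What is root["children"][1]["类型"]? "node"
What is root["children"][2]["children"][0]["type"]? "file"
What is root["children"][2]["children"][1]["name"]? "node_373"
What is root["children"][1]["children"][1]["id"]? 313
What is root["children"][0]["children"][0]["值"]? 74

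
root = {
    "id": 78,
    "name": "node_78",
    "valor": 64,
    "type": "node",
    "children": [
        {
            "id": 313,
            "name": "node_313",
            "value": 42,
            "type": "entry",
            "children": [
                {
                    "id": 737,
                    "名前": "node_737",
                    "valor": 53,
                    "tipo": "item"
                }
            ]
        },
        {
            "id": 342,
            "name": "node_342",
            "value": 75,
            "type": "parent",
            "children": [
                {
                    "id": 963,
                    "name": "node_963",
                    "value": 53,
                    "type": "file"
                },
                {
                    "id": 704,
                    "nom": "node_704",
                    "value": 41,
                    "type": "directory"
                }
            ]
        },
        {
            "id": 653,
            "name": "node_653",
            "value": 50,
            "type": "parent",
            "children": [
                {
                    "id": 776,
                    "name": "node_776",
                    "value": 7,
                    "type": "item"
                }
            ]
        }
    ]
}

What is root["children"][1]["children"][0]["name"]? "node_963"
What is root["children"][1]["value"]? 75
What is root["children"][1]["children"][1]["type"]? "directory"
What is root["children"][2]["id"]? 653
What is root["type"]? "node"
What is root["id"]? 78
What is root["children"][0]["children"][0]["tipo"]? "item"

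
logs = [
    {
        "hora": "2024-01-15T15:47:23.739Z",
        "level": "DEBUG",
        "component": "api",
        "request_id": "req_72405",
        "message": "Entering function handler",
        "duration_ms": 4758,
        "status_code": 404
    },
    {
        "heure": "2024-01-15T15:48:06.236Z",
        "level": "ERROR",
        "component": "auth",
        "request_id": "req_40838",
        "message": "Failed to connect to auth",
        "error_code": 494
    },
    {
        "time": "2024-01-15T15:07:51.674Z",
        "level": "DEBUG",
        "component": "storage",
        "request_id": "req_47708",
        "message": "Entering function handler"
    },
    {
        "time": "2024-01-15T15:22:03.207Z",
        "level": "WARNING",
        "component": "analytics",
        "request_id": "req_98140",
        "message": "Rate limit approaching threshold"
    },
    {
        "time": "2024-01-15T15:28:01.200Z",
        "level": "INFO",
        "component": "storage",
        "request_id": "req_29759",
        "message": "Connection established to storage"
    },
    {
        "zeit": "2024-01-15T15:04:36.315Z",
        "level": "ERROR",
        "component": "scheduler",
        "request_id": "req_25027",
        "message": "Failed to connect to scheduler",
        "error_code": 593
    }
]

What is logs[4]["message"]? "Connection established to storage"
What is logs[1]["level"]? "ERROR"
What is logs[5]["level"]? "ERROR"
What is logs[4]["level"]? "INFO"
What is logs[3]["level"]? "WARNING"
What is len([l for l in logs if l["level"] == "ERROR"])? 2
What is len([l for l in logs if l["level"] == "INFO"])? 1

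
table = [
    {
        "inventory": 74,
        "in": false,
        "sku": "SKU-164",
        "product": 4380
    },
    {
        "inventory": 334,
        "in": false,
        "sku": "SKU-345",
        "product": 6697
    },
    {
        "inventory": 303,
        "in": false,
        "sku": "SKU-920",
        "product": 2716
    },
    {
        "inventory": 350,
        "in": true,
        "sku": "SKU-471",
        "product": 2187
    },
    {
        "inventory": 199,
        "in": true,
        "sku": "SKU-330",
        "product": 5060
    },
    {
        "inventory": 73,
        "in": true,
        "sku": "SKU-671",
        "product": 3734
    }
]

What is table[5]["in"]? True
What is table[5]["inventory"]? 73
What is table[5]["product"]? 3734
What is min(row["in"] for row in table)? False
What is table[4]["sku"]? "SKU-330"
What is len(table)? 6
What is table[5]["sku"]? "SKU-671"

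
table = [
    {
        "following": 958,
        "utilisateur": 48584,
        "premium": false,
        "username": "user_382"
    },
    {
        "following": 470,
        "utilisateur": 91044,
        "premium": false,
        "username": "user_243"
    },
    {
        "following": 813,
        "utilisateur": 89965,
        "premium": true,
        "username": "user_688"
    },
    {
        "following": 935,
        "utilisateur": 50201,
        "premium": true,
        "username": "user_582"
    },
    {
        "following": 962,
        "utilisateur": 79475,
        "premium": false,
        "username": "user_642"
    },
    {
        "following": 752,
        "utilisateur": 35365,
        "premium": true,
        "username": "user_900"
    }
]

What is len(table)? 6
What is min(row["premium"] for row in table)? False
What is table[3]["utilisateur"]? 50201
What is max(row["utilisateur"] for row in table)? 91044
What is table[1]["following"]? 470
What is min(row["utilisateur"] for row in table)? 35365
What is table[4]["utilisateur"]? 79475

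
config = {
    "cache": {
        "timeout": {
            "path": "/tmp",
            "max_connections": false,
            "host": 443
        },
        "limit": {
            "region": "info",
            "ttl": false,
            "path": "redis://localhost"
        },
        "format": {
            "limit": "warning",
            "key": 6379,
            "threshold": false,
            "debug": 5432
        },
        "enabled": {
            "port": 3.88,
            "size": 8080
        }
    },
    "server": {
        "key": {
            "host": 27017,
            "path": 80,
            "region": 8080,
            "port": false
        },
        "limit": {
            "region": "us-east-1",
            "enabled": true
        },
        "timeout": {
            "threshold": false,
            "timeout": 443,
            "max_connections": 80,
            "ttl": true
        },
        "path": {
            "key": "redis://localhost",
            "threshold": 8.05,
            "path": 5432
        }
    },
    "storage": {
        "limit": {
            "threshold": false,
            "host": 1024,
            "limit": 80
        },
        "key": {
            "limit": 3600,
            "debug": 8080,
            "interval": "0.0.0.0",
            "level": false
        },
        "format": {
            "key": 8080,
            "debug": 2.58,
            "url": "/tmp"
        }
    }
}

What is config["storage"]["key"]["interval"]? "0.0.0.0"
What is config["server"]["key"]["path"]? 80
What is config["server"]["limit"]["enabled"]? True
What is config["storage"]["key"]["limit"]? 3600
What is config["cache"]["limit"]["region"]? "info"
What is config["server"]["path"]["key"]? "redis://localhost"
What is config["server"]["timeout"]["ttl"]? True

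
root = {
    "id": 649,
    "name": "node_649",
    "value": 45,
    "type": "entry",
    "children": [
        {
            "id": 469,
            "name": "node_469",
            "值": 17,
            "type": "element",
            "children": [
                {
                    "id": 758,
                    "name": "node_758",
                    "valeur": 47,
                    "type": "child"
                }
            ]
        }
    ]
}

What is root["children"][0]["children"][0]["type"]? "child"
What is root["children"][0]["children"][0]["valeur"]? 47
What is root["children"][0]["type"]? "element"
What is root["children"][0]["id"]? 469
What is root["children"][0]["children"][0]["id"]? 758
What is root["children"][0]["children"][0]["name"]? "node_758"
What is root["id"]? 649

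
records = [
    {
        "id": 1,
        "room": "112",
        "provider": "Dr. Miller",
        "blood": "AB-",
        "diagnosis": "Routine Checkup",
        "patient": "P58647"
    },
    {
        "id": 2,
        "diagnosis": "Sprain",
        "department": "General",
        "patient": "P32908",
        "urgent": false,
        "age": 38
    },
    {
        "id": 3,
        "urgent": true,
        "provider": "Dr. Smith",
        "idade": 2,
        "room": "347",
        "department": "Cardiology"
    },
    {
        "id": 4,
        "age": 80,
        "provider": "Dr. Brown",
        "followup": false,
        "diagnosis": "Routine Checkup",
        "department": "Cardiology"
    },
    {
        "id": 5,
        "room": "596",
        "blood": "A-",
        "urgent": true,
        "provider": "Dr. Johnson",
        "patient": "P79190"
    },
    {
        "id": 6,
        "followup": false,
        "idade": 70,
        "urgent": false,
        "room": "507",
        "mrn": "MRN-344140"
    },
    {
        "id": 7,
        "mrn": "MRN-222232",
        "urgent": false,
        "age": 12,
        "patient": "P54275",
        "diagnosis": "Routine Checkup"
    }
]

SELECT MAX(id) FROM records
7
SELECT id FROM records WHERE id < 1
[]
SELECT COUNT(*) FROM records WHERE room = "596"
1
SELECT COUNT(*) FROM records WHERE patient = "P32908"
1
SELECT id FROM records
[1, 2, 3, 4, 5, 6, 7]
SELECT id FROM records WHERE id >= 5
[5, 6, 7]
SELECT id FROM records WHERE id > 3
[4, 5, 6, 7]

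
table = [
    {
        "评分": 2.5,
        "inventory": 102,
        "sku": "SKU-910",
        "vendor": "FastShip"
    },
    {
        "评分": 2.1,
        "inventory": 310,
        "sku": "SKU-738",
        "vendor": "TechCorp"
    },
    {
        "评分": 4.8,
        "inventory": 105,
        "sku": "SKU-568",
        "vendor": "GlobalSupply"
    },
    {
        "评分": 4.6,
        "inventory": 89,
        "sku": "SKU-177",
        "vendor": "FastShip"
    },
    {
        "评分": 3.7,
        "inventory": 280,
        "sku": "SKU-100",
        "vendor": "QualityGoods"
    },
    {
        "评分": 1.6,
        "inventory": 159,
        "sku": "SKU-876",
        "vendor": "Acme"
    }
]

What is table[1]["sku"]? "SKU-738"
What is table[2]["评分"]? 4.8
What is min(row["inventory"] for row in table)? 89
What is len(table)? 6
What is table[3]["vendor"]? "FastShip"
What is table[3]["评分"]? 4.6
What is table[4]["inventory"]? 280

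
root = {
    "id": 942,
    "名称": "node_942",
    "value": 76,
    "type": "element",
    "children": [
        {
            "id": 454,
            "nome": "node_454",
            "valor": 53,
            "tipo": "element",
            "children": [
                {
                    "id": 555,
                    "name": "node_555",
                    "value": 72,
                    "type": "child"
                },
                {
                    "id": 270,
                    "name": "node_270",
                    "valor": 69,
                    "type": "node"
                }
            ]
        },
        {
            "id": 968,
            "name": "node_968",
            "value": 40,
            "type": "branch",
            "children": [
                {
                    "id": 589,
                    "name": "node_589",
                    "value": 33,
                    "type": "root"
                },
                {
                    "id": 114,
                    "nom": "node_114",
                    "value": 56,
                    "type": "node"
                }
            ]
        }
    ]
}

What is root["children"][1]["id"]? 968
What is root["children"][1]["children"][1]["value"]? 56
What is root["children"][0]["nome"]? "node_454"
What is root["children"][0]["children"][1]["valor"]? 69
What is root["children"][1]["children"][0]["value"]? 33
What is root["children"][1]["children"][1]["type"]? "node"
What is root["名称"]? "node_942"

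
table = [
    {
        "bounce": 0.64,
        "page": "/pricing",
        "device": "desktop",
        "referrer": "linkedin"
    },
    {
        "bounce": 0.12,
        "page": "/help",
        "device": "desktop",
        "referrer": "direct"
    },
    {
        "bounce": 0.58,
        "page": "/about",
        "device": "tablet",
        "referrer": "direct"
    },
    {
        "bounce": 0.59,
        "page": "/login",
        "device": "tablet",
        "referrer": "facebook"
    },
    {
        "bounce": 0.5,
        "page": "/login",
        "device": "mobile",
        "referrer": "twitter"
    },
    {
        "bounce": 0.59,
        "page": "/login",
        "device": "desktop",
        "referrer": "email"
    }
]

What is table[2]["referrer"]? "direct"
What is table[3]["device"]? "tablet"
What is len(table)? 6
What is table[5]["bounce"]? 0.59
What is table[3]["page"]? "/login"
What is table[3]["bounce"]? 0.59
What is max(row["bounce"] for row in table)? 0.64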